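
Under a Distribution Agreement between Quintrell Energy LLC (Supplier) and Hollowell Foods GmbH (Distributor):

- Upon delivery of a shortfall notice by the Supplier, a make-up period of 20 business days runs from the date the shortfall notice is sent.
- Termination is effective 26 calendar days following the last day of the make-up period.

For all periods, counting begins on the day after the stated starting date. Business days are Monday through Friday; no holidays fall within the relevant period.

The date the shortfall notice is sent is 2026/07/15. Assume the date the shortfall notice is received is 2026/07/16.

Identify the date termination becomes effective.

The last day of the make-up period: 20 business days after Wednesday, 2026/07/15, skipping weekends — Jul 16, Jul 17, Jul 20, Jul 21, …, Aug 10, Aug 11, Aug 12 — lands on Wednesday, 2026/08/12.
Adding 26 calendar days to 2026/08/12 gives 2026/09/07, which is the date termination becomes effective.

2026/09/07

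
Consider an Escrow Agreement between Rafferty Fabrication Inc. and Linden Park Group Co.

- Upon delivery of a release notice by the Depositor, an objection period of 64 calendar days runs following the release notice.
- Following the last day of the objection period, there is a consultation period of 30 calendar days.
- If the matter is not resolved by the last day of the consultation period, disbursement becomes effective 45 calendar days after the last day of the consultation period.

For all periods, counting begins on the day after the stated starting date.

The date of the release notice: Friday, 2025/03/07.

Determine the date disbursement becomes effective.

The last day of the objection period: 64 calendar days after 2025/03/07 is 2025/05/10.
The last day of the consultation period: 30 calendar days after 2025/05/10 is 2025/06/09.
The date disbursement becomes effective: 2025/06/09 + 45 days = 2025/07/24.

2025/07/24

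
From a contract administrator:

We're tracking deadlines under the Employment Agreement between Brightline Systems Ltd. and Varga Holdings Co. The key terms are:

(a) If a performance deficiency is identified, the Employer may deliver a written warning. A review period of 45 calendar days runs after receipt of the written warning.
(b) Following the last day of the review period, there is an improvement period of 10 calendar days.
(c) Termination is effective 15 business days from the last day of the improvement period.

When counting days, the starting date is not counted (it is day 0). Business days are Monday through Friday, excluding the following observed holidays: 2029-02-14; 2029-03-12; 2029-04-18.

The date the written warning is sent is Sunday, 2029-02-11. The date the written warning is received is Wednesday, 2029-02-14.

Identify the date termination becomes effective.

The last day of the review period: 45 calendar days after 2029-02-14 is 2029-03-31.
Adding 10 calendar days to 2029-03-31 gives 2029-04-10, which is the last day of the improvement period.
The date termination becomes effective: counting 15 business days from Tuesday, 2029-04-10 (Apr 11, Apr 12, Apr 13, Apr 16, …, Apr 30, May 1, May 2, skipping weekends and the listed holiday on Apr 18) reaches Wednesday, 2029-05-02.

2029-05-02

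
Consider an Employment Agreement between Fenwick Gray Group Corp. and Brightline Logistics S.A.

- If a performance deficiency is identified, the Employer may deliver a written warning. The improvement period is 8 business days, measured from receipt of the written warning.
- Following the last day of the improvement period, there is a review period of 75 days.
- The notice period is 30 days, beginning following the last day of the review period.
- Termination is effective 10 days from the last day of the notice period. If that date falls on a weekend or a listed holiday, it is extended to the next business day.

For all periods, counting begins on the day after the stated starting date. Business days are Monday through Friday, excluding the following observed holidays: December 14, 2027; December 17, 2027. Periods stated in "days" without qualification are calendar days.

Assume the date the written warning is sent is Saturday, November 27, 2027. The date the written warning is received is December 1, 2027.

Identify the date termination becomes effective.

The last day of the improvement period: counting 8 business days from Wednesday, December 1, 2027 (Dec 2, Dec 3, Dec 6, Dec 7, Dec 8, Dec 9, Dec 10, Dec 13, skipping weekends) reaches Monday, December 13, 2027.
The last day of the review period: 75 calendar days after December 13, 2027 is February 26, 2028.
Adding 30 calendar days to February 26, 2028 gives March 27, 2028, which is the last day of the notice period.
Adding 10 calendar days to March 27, 2028 gives April 6, 2028, which is the date termination becomes effective. April 6, 2028 is a Thursday and is not a listed holiday, so no roll-forward applies.

April 6, 2028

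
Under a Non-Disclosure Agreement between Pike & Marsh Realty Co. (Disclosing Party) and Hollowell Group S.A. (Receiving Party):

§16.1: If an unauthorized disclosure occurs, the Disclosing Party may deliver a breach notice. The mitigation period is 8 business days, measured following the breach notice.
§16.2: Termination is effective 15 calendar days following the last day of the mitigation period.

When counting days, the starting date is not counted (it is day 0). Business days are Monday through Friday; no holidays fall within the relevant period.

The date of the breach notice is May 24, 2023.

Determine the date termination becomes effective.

The last day of the mitigation period: counting 8 business days from Wednesday, May 24, 2023 (May 25, May 26, May 29, May 30, May 31, Jun 1, Jun 2, Jun 5, skipping weekends) reaches Monday, June 5, 2023.
The date termination becomes effective: June 5, 2023 + 15 days = June 20, 2023.

June 20, 2023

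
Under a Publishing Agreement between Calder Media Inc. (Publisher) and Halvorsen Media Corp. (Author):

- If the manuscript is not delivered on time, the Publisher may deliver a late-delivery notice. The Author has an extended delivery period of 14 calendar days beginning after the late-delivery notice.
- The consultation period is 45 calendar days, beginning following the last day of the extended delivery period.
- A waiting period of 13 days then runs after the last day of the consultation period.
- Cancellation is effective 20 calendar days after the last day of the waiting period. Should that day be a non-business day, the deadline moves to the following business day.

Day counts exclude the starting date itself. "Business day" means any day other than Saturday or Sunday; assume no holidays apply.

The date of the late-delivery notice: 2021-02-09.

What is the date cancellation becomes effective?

The last day of the extended delivery period: 2021-02-09 + 14 days = 2021-02-23.
The last day of the consultation period: 2021-02-23 + 45 days = 2021-04-09.
The last day of the waiting period: 13 calendar days after 2021-04-09 is 2021-04-22.
The date cancellation becomes effective: 20 calendar days after 2021-04-22 is 2021-05-12. 2021-05-12 is a Wednesday, so no roll-forward applies.

2021-05-12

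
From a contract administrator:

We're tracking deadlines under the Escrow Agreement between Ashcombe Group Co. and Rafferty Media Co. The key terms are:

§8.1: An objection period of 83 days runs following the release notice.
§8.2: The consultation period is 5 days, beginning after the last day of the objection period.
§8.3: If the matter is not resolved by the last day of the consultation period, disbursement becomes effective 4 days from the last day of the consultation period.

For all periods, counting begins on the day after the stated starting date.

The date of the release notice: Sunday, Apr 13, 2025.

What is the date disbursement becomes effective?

The last day of the objection period: Apr 13, 2025 + 83 days = Jul 5, 2025.
The last day of the consultation period: Jul 5, 2025 + 5 days = Jul 10, 2025.
The date disbursement becomes effective: Jul 10, 2025 + 4 days = Jul 14, 2025.

Jul 14, 2025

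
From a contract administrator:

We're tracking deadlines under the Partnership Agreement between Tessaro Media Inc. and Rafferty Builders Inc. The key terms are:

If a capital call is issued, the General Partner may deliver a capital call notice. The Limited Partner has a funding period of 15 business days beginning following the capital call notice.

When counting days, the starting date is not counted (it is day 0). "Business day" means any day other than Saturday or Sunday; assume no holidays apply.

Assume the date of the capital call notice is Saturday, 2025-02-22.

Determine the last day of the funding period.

The last day of the funding period: 15 business days after Saturday, 2025-02-22, skipping weekends — Feb 24, Feb 25, Feb 26, Feb 27, …, Mar 12, Mar 13, Mar 14 — lands on Friday, 2025-03-14.

2025-03-14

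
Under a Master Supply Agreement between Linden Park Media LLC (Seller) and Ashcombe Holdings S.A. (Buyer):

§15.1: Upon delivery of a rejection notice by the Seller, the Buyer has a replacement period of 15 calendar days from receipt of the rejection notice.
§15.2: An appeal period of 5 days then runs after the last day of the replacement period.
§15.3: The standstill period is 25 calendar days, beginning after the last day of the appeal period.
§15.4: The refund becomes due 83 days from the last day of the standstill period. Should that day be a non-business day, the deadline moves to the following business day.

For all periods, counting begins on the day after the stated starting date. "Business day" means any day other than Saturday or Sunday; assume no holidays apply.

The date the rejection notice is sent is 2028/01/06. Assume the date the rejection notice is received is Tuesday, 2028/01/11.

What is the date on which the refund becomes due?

The last day of the replacement period: 15 calendar days after 2028/01/11 is 2028/01/26.
The last day of the appeal period: 5 calendar days after 2028/01/26 is 2028/01/31.
Adding 25 calendar days to 2028/01/31 gives 2028/02/25, which is the last day of the standstill period.
Adding 83 calendar days to 2028/02/25 gives 2028/05/18, which is the date on which the refund becomes due. 2028/05/18 is a Thursday, so no roll-forward applies.

2028/05/18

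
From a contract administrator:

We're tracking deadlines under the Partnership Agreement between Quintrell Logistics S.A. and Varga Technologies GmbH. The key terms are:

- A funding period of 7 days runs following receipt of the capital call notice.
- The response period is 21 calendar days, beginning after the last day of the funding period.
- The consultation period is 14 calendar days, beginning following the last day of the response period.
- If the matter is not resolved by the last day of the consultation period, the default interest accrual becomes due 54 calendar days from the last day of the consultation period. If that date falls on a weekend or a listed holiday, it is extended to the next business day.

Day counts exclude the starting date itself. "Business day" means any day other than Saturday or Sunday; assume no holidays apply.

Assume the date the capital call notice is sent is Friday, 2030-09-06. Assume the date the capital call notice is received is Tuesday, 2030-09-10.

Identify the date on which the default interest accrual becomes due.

Adding 7 calendar days to 2030-09-10 gives 2030-09-17, which is the last day of the funding period.
Adding 21 calendar days to 2030-09-17 gives 2030-10-08, which is the last day of the response period.
The last day of the consultation period: 14 calendar days after 2030-10-08 is 2030-10-22.
The date on which the default interest accrual becomes due: 54 calendar days after 2030-10-22 is 2030-12-15. That falls on a Sunday, so it rolls to the next business day, Monday, 2030-12-16.

2030-12-16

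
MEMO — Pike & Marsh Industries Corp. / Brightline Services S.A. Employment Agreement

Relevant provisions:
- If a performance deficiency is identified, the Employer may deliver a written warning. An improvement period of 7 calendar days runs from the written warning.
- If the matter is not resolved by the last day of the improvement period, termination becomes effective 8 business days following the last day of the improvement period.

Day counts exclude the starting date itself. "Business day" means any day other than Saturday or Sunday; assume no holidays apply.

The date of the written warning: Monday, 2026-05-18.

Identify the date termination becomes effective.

The last day of the improvement period: 7 calendar days after 2026-05-18 is 2026-05-25.
From Monday, 2026-05-25, 8 business days (May 26, May 27, May 28, May 29, Jun 1, Jun 2, Jun 3, Jun 4, skipping weekends) brings us to Thursday, 2026-06-04, which is the date termination becomes effective.

2026-06-04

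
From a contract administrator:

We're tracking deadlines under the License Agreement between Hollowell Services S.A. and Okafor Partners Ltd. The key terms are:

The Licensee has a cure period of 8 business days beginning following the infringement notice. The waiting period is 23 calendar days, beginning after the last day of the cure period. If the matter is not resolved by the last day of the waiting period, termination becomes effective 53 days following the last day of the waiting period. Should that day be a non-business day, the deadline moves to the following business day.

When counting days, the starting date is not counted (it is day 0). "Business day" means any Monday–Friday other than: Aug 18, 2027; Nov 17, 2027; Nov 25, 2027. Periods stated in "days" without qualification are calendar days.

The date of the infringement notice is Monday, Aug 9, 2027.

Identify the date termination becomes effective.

Nov 4, 2027

The last day of the cure period: counting 8 business days from Monday, Aug 9, 2027 (Aug 10, Aug 11, Aug 12, Aug 13, Aug 16, Aug 17, Aug 19, Aug 20, skipping weekends and the listed holiday on Aug 18) reaches Friday, Aug 20, 2027.
The last day of the waiting period: 23 calendar days after Aug 20, 2027 is Sep 12, 2027.
The date termination becomes effective: Sep 12, 2027 + 53 days = Nov 4, 2027. Nov 4, 2027 is a Thursday and is not a listed holiday, so no roll-forward applies.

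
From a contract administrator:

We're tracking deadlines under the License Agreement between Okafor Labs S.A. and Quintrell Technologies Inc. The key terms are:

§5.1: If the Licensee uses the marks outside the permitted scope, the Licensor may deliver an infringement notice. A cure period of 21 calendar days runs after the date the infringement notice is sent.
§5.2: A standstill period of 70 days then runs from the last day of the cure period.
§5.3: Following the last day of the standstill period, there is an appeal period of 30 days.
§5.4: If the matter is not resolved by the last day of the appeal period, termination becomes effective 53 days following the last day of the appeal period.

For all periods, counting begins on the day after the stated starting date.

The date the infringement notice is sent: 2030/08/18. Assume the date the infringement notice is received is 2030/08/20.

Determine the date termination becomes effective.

2031/02/08

The last day of the cure period: 2030/08/18 + 21 days = 2030/09/08.
Adding 70 calendar days to 2030/09/08 gives 2030/11/17, which is the last day of the standstill period.
The last day of the appeal period: 30 calendar days after 2030/11/17 is 2030/12/17.
The date termination becomes effective: 2030/12/17 + 53 days = 2031/02/08.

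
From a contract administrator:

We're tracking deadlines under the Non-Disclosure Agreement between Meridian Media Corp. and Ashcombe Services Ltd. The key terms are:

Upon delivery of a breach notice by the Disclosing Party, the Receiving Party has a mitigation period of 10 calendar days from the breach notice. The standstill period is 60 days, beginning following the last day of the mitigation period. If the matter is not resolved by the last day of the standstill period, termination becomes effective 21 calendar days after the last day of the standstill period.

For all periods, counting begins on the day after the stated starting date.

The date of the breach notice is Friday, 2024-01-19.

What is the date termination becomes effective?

The last day of the mitigation period: 2024-01-19 + 10 days = 2024-01-29.
Adding 60 calendar days to 2024-01-29 gives 2024-03-29, which is the last day of the standstill period.
Adding 21 calendar days to 2024-03-29 gives 2024-04-19, which is the date termination becomes effective.

2024-04-19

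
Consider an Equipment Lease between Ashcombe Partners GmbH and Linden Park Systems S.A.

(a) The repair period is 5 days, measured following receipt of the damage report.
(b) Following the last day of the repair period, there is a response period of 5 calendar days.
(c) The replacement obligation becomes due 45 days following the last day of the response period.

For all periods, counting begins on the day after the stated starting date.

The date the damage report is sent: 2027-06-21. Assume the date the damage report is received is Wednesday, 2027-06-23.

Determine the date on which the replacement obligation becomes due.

The last day of the repair period: 2027-06-23 + 5 days = 2027-06-28.
Adding 5 calendar days to 2027-06-28 gives 2027-07-03, which is the last day of the response period.
The date on which the replacement obligation becomes due: 2027-07-03 + 45 days = 2027-08-17.

2027-08-17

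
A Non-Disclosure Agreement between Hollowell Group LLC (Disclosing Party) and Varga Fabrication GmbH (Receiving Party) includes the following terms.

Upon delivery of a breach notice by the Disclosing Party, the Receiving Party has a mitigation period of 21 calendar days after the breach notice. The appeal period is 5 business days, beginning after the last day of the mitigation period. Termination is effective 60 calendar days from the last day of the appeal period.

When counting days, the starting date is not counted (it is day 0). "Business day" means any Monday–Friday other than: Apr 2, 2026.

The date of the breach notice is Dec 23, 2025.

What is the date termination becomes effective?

The last day of the mitigation period: Dec 23, 2025 + 21 days = Jan 13, 2026.
From Tuesday, Jan 13, 2026, 5 business days (Jan 14, Jan 15, Jan 16, Jan 19, Jan 20, skipping weekends) brings us to Tuesday, Jan 20, 2026, which is the last day of the appeal period.
The date termination becomes effective: Jan 20, 2026 + 60 days = Mar 21, 2026.

Mar 21, 2026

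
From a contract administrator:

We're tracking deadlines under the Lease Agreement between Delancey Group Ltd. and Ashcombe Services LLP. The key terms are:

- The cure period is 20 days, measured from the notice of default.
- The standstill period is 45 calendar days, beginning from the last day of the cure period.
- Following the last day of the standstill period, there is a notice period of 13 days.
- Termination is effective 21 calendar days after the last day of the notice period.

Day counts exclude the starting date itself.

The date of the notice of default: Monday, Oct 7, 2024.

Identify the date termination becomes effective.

The last day of the cure period: 20 calendar days after Oct 7, 2024 is Oct 27, 2024.
The last day of the standstill period: 45 calendar days after Oct 27, 2024 is Dec 11, 2024.
The last day of the notice period: 13 calendar days after Dec 11, 2024 is Dec 24, 2024.
The date termination becomes effective: 21 calendar days after Dec 24, 2024 is Jan 14, 2025.

Jan 14, 2025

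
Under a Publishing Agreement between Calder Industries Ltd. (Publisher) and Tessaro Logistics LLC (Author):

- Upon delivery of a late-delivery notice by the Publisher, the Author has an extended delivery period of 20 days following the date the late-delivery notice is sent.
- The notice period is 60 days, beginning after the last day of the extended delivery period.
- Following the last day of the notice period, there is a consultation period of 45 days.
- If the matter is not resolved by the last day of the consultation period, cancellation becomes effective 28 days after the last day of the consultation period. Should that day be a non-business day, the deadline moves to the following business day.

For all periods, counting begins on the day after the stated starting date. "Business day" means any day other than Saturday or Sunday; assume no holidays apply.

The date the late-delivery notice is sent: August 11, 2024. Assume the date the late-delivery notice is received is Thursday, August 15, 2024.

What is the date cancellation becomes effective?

The last day of the extended delivery period: August 11, 2024 + 20 days = August 31, 2024.
The last day of the notice period: August 31, 2024 + 60 days = October 30, 2024.
The last day of the consultation period: 45 calendar days after October 30, 2024 is December 14, 2024.
Adding 28 calendar days to December 14, 2024 gives January 11, 2025, which is the date cancellation becomes effective. That falls on a Saturday, so it rolls to the next business day, Monday, January 13, 2025.

January 13, 2025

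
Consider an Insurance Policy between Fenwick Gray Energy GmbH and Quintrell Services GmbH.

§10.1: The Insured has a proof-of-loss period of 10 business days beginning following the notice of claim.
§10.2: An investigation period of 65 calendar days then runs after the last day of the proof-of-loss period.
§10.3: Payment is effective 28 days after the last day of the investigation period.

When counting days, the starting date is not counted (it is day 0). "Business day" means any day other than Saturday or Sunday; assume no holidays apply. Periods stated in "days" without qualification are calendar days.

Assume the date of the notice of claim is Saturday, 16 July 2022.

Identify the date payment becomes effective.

The last day of the proof-of-loss period: counting 10 business days from Saturday, 16 July 2022 (Jul 18, Jul 19, Jul 20, Jul 21, Jul 22, Jul 25, Jul 26, Jul 27, Jul 28, Jul 29, skipping weekends) reaches Friday, 29 July 2022.
Adding 65 calendar days to 29 July 2022 gives 2 October 2022, which is the last day of the investigation period.
The date payment becomes effective: 2 October 2022 + 28 days = 30 October 2022.

30 October 2022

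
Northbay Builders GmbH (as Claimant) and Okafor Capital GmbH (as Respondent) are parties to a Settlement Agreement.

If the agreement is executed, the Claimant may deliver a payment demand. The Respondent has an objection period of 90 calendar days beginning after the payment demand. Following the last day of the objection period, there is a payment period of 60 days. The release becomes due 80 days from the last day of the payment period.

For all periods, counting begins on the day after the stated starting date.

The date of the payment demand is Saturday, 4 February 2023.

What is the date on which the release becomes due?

Adding 90 calendar days to 4 February 2023 gives 5 May 2023, which is the last day of the objection period.
The last day of the payment period: 5 May 2023 + 60 days = 4 July 2023.
The date on which the release becomes due: 4 July 2023 + 80 days = 22 September 2023.

22 September 2023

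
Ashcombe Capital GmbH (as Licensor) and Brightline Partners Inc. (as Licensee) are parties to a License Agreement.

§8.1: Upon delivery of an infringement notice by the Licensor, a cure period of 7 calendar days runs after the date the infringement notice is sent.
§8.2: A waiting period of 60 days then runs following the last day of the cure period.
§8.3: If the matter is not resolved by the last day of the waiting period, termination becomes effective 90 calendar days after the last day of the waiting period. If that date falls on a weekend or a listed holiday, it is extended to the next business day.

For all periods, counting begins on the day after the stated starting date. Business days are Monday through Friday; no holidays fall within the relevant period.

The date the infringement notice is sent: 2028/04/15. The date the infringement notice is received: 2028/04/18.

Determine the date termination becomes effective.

Adding 7 calendar days to 2028/04/15 gives 2028/04/22, which is the last day of the cure period.
The last day of the waiting period: 60 calendar days after 2028/04/22 is 2028/06/21.
Adding 90 calendar days to 2028/06/21 gives 2028/09/19, which is the date termination becomes effective. 2028/09/19 is a Tuesday, so no roll-forward applies.

2028/09/19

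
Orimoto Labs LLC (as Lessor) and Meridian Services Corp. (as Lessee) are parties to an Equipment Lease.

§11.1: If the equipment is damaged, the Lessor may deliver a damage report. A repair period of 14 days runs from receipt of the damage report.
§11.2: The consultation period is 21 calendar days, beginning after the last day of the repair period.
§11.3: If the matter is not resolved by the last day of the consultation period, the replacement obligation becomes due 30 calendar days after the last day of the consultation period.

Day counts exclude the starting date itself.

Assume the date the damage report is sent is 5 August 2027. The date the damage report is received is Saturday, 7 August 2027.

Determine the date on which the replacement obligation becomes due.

The last day of the repair period: 7 August 2027 + 14 days = 21 August 2027.
The last day of the consultation period: 21 calendar days after 21 August 2027 is 11 September 2027.
The date on which the replacement obligation becomes due: 11 September 2027 + 30 days = 11 October 2027.

11 October 2027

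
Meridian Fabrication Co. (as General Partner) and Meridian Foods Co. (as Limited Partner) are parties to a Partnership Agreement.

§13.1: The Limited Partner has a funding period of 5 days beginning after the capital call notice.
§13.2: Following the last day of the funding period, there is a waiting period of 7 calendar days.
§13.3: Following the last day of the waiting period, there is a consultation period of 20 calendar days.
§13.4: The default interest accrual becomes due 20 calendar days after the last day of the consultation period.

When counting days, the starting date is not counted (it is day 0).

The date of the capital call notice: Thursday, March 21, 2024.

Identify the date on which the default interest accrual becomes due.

The last day of the funding period: March 21, 2024 + 5 days = March 26, 2024.
Adding 7 calendar days to March 26, 2024 gives April 2, 2024, which is the last day of the waiting period.
The last day of the consultation period: 20 calendar days after April 2, 2024 is April 22, 2024.
The date on which the default interest accrual becomes due: April 22, 2024 + 20 days = May 12, 2024.

May 12, 2024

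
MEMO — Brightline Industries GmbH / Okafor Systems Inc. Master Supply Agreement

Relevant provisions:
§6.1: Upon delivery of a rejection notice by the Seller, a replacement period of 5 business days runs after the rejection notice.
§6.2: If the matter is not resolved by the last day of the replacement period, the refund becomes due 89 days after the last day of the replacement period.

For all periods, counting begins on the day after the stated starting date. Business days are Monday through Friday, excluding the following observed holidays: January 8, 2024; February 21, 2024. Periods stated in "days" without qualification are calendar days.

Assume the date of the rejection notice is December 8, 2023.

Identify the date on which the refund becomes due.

March 13, 2024

From Friday, December 8, 2023, 5 business days (Dec 11, Dec 12, Dec 13, Dec 14, Dec 15, skipping weekends) brings us to Friday, December 15, 2023, which is the last day of the replacement period.
Adding 89 calendar days to December 15, 2023 gives March 13, 2024, which is the date on which the refund becomes due.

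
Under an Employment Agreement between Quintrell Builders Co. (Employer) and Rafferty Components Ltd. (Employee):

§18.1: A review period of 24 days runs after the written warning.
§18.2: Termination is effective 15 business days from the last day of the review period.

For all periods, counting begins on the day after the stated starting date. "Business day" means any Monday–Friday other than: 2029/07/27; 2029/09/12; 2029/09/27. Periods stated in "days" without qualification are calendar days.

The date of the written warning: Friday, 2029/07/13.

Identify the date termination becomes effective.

2029/08/27

The last day of the review period: 24 calendar days after 2029/07/13 is 2029/08/06.
The date termination becomes effective: counting 15 business days from Monday, 2029/08/06 (Aug 7, Aug 8, Aug 9, Aug 10, …, Aug 23, Aug 24, Aug 27, skipping weekends) reaches Monday, 2029/08/27.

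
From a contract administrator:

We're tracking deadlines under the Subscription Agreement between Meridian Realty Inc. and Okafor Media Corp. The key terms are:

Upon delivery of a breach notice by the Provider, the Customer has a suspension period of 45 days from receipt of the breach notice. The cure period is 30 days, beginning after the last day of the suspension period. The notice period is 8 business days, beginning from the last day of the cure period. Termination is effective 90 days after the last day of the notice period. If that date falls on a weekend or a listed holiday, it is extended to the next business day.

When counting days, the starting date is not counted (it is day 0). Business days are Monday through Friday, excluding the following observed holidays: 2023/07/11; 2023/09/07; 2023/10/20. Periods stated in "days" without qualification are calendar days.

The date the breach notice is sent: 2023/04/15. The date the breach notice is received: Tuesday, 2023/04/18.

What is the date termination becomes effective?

2023/10/11

Adding 45 calendar days to 2023/04/18 gives 2023/06/02, which is the last day of the suspension period.
The last day of the cure period: 30 calendar days after 2023/06/02 is 2023/07/02.
The last day of the notice period: 8 business days after Sunday, 2023/07/02, skipping weekends and the listed holiday on Jul 11 — Jul 3, Jul 4, Jul 5, Jul 6, Jul 7, Jul 10, Jul 12, Jul 13 — lands on Thursday, 2023/07/13.
Adding 90 calendar days to 2023/07/13 gives 2023/10/11, which is the date termination becomes effective. 2023/10/11 is a Wednesday and is not a listed holiday, so no roll-forward applies.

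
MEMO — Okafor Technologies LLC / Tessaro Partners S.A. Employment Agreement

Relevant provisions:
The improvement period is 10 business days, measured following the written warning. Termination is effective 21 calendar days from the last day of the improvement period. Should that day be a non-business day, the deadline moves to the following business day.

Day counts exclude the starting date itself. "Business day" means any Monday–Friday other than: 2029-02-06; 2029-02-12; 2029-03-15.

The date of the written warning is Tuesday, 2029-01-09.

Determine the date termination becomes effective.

2029-02-13

The last day of the improvement period: 10 business days after Tuesday, 2029-01-09, skipping weekends — Jan 10, Jan 11, Jan 12, Jan 15, Jan 16, Jan 17, Jan 18, Jan 19, Jan 22, Jan 23 — lands on Tuesday, 2029-01-23.
Adding 21 calendar days to 2029-01-23 gives 2029-02-13, which is the date termination becomes effective. 2029-02-13 is a Tuesday and is not a listed holiday, so no roll-forward applies.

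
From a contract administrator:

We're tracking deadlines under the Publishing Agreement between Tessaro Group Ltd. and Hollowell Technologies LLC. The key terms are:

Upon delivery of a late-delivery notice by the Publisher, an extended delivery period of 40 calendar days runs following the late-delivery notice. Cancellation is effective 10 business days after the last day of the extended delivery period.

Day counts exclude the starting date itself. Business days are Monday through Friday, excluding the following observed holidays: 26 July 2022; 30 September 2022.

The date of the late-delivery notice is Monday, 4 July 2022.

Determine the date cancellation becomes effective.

The last day of the extended delivery period: 4 July 2022 + 40 days = 13 August 2022.
The date cancellation becomes effective: 10 business days after Saturday, 13 August 2022, skipping weekends — Aug 15, Aug 16, Aug 17, Aug 18, Aug 19, Aug 22, Aug 23, Aug 24, Aug 25, Aug 26 — lands on Friday, 26 August 2022.

26 August 2022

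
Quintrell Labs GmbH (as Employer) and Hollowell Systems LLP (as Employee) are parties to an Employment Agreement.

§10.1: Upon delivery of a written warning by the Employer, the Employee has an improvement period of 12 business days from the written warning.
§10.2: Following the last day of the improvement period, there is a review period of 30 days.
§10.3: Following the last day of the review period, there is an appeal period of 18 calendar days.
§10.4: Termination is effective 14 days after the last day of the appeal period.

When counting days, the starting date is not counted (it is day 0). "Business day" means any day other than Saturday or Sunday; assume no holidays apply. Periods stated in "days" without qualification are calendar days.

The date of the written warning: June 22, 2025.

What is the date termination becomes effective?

The last day of the improvement period: counting 12 business days from Sunday, June 22, 2025 (Jun 23, Jun 24, Jun 25, Jun 26, …, Jul 4, Jul 7, Jul 8, skipping weekends) reaches Tuesday, July 8, 2025.
Adding 30 calendar days to July 8, 2025 gives August 7, 2025, which is the last day of the review period.
The last day of the appeal period: 18 calendar days after August 7, 2025 is August 25, 2025.
Adding 14 calendar days to August 25, 2025 gives September 8, 2025, which is the date termination becomes effective.

September 8, 2025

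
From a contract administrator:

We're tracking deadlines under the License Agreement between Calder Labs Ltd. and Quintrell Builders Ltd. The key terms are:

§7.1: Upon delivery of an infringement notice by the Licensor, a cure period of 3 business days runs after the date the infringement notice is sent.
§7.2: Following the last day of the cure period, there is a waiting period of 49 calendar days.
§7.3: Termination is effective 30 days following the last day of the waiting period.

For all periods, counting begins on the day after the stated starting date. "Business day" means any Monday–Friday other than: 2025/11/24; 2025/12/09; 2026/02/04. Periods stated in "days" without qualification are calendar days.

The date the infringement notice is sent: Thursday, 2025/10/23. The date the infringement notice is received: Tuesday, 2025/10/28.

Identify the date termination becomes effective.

2026/01/15

The last day of the cure period: 3 business days after Thursday, 2025/10/23, skipping weekends — Oct 24, Oct 27, Oct 28 — lands on Tuesday, 2025/10/28.
Adding 49 calendar days to 2025/10/28 gives 2025/12/16, which is the last day of the waiting period.
Adding 30 calendar days to 2025/12/16 gives 2026/01/15, which is the date termination becomes effective.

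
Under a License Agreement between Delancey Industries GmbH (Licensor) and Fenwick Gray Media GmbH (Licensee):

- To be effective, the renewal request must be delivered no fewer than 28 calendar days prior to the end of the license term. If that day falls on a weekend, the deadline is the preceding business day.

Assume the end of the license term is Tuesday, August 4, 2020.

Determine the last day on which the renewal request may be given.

August 4, 2020 minus 28 days is July 7, 2020. That is a Tuesday, so no adjustment is needed.

July 7, 2020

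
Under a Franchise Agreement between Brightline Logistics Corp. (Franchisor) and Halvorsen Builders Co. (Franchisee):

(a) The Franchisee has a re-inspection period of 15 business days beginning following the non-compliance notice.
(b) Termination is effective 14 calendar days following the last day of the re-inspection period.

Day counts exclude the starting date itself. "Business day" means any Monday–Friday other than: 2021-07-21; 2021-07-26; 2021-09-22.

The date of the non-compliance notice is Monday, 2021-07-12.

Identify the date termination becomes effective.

2021-08-18

The last day of the re-inspection period: counting 15 business days from Monday, 2021-07-12 (Jul 13, Jul 14, Jul 15, Jul 16, …, Aug 2, Aug 3, Aug 4, skipping weekends and the listed holidays on Jul 21, Jul 26) reaches Wednesday, 2021-08-04.
Adding 14 calendar days to 2021-08-04 gives 2021-08-18, which is the date termination becomes effective.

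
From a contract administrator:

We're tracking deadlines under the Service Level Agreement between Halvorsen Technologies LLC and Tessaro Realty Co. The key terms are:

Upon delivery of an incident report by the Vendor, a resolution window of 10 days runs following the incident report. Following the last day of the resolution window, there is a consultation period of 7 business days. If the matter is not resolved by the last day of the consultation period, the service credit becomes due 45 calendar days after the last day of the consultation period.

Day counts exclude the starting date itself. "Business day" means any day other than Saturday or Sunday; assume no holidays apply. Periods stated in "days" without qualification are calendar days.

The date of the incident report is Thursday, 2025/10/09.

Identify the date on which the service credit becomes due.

2025/12/12

Adding 10 calendar days to 2025/10/09 gives 2025/10/19, which is the last day of the resolution window.
From Sunday, 2025/10/19, 7 business days (Oct 20, Oct 21, Oct 22, Oct 23, Oct 24, Oct 27, Oct 28, skipping weekends) brings us to Tuesday, 2025/10/28, which is the last day of the consultation period.
Adding 45 calendar days to 2025/10/28 gives 2025/12/12, which is the date on which the service credit becomes due.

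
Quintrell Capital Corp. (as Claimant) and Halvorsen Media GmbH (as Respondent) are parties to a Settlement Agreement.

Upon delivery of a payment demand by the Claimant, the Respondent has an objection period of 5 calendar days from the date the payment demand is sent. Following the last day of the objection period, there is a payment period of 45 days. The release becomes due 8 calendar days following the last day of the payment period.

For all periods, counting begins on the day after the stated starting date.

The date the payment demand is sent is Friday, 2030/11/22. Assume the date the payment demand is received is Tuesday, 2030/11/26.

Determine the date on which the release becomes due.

Adding 5 calendar days to 2030/11/22 gives 2030/11/27, which is the last day of the objection period.
The last day of the payment period: 45 calendar days after 2030/11/27 is 2031/01/11.
The date on which the release becomes due: 2031/01/11 + 8 days = 2031/01/19.

2031/01/19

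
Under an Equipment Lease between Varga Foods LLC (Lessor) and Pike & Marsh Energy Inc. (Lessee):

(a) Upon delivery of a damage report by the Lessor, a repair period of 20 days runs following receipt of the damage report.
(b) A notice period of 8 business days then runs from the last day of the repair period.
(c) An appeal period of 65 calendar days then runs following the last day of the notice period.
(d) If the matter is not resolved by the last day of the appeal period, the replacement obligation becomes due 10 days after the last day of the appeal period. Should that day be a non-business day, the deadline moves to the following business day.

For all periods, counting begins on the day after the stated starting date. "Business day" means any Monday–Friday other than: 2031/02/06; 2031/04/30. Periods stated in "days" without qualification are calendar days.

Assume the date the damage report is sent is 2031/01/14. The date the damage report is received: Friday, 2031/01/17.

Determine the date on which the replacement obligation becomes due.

2031/05/05

The last day of the repair period: 20 calendar days after 2031/01/17 is 2031/02/06.
The last day of the notice period: 8 business days after Thursday, 2031/02/06, skipping weekends — Feb 7, Feb 10, Feb 11, Feb 12, Feb 13, Feb 14, Feb 17, Feb 18 — lands on Tuesday, 2031/02/18.
The last day of the appeal period: 65 calendar days after 2031/02/18 is 2031/04/24.
Adding 10 calendar days to 2031/04/24 gives 2031/05/04, which is the date on which the replacement obligation becomes due. That falls on a Sunday, so it rolls to the next business day, Monday, 2031/05/05.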